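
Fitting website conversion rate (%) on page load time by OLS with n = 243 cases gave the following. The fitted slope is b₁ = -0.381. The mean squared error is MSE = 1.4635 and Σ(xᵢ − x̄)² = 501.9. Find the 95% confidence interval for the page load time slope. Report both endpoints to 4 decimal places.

SE(b₁) = √(MSE/Sₓₓ) = √(1.4635/501.9) = 0.0539993.
df = n − 2 = 241.
t* = t_{0.025, 241} = 1.969856.
Margin = t* × SE = 1.969856 × 0.0539993 = 0.106371.
CI: -0.381 ± 0.106371 → (-0.4874, -0.2746).
With 95% confidence, each one-unit increase in page load time is associated with a change of between -0.4874 and -0.2746 % in website conversion rate.

(-0.4874, -0.2746)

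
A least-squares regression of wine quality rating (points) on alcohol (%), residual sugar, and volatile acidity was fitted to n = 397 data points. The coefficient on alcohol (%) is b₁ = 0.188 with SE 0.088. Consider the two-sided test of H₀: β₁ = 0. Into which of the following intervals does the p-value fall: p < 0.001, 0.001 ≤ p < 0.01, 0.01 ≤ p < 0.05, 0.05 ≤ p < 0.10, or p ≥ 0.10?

0.01 ≤ p < 0.05

t = 0.188 / 0.088 = 2.136.
df = n − k − 1 = 397 − 3 − 1 = 393.
Two-sided p = 2·P(T_{393} > |t|) ≈ 0.0333.
So 0.01 ≤ p < 0.05.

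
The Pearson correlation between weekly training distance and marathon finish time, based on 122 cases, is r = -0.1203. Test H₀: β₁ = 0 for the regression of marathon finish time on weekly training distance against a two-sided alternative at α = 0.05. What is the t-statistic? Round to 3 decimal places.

t = r·√(n − 2)/√(1 − r²) = -0.1203·√120/√0.985528 = -1.327.
df = n − 2 = 120.
Two-sided p ≈ 0.1869, which is ≥ 0.05, so fail to reject H₀.
The data do not give significant evidence of a linear association between weekly training distance and marathon finish time.

t = -1.327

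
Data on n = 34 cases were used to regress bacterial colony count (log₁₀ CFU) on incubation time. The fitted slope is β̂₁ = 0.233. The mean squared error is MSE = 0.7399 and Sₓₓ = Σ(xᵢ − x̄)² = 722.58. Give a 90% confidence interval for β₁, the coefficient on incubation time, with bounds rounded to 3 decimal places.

SE(β̂₁) = √(MSE/Sₓₓ) = √(0.7399/722.58) = 0.0319995.
df = n − 2 = 32.
t* = t_{0.05, 32} = 1.693889.
Margin = t* × SE = 1.693889 × 0.0319995 = 0.05420.
CI: 0.233 ± 0.05420 → (0.179, 0.287).
With 90% confidence, each one-unit increase in incubation time is associated with a change of between 0.179 and 0.287 log₁₀ CFU in bacterial colony count.

(0.179, 0.287)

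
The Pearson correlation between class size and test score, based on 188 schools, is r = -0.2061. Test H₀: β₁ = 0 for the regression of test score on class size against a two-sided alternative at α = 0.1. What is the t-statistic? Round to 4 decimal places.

t = r·√(n − 2)/√(1 − r²) = -0.2061·√186/√0.957523 = -2.8725.
df = n − 2 = 186.
Two-sided p ≈ 0.0045, which is < 0.1, so reject H₀.
There is evidence of a linear association between class size and test score.

t = -2.8725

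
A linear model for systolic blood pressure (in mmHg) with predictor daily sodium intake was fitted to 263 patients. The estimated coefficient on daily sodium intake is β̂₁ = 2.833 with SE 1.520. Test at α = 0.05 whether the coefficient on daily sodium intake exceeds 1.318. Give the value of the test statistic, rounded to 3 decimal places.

t = 0.997

H₀: β₁ = 1.318 vs H₁: β₁ > 1.318.
t = (β̂₁ − β₁⁰)/SE = (2.833 − 1.318) / 1.520 = 0.997.
df = n − 2 = 263 − 2 = 261.
One-sided p ≈ 0.1599, which is ≥ 0.05, so fail to reject H₀.
The data do not give significant evidence that the true slope on daily sodium intake exceeds 1.318 mmHg per unit.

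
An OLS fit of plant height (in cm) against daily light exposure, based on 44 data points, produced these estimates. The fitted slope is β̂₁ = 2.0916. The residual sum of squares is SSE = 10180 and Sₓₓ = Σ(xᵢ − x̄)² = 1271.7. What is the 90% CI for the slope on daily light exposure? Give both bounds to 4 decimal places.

(1.3573, 2.8259)

MSE = SSE/(n − 2) = 10180/42 = 242.381.
SE(β̂₁) = √(MSE/Sₓₓ) = √(242.381/1271.7) = 0.436573.
df = n − 2 = 42.
t* = t_{0.05, 42} = 1.681952.
Margin = t* × SE = 1.681952 × 0.436573 = 0.734295.
CI: 2.0916 ± 0.734295 → (1.3573, 2.8259).
With 90% confidence, each one-unit increase in daily light exposure is associated with a change of between 1.3573 and 2.8259 cm in plant height.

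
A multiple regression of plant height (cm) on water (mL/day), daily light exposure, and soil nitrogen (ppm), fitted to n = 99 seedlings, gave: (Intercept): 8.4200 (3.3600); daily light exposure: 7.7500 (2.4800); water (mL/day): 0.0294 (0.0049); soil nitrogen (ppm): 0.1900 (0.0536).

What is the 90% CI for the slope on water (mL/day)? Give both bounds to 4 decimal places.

Read off: b = 0.0294, SE = 0.0049 for water (mL/day).
df = n − k − 1 = 99 − 3 − 1 = 95.
t* = t_{0.05, 95} = 1.661052.
Margin = t* × SE = 1.661052 × 0.0049 = 0.008139.
CI: 0.0294 ± 0.008139 → (0.0213, 0.0375).

(0.0213, 0.0375)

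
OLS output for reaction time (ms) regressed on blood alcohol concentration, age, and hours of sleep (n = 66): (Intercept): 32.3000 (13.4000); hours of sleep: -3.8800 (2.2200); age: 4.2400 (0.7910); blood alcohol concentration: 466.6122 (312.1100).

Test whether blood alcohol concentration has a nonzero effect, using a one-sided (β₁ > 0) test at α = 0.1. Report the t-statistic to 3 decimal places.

Read off: b = 466.6122, SE = 312.1100 for blood alcohol concentration.
H₀: β₁ = 0 vs H₁: β₁ > 0.
t = 466.6122 / 312.1100 = 1.495.
df = n − k − 1 = 66 − 3 − 1 = 62.
One-sided p ≈ 0.0700, which is < 0.1, so reject H₀.
There is evidence that the true slope on blood alcohol concentration is positive, holding the other predictors fixed.

t = 1.495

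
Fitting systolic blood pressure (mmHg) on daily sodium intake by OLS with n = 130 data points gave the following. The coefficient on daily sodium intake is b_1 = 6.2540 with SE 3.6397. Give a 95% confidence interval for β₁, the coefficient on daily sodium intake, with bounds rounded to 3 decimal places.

df = n − 2 = 130 − 2 = 128.
t* = t_{0.025, 128} = 1.978671.
Margin = t* × SE = 1.978671 × 3.6397 = 7.20177.
CI: 6.2540 ± 7.20177 → (-0.948, 13.456).
With 95% confidence, each one-unit increase in daily sodium intake is associated with a change of between -0.948 and 13.456 mmHg in systolic blood pressure.

(-0.948, 13.456)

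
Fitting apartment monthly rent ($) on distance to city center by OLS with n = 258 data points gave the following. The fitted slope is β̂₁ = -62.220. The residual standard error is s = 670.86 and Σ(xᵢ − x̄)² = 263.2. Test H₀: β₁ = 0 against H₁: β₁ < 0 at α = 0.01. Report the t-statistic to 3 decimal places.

SE(β̂₁) = s/√Sₓₓ = 670.86/√263.2 = 41.3513.
t = -62.220 / 41.3513 = -1.505.
df = n − 2 = 256.
One-sided p ≈ 0.0668, which is ≥ 0.01, so fail to reject H₀.
The data do not give significant evidence that the true slope on distance to city center is negative.

t = -1.505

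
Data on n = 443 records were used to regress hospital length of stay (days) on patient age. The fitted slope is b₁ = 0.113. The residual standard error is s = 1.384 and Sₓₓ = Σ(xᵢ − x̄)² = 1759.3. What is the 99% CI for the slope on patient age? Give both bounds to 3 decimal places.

(0.028, 0.198)

SE(b₁) = s/√Sₓₓ = 1.384/√1759.3 = 0.0329964.
df = n − 2 = 441.
t* = t_{0.005, 441} = 2.587024.
Margin = t* × SE = 2.587024 × 0.0329964 = 0.08536.
CI: 0.113 ± 0.08536 → (0.028, 0.198).
With 99% confidence, each one-unit increase in patient age is associated with a change of between 0.028 and 0.198 days in hospital length of stay.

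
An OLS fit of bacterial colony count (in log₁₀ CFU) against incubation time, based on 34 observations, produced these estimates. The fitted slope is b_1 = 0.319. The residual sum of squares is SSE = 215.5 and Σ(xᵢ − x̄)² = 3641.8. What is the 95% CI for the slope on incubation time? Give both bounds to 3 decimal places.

MSE = SSE/(n − 2) = 215.5/32 = 6.73438.
SE(b_1) = √(MSE/Sₓₓ) = √(6.73438/3641.8) = 0.0430022.
df = n − 2 = 32.
t* = t_{0.025, 32} = 2.036933.
Margin = t* × SE = 2.036933 × 0.0430022 = 0.08759.
CI: 0.319 ± 0.08759 → (0.231, 0.407).
With 95% confidence, each one-unit increase in incubation time is associated with a change of between 0.231 and 0.407 log₁₀ CFU in bacterial colony count.

(0.231, 0.407)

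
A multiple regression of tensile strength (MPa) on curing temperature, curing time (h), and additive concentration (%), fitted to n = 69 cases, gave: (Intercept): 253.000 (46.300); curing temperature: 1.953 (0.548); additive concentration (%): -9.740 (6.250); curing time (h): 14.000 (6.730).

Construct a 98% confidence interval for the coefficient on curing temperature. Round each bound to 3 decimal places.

(0.646, 3.260)

Read off: b = 1.953, SE = 0.548 for curing temperature.
df = n − k − 1 = 69 − 3 − 1 = 65.
t* = t_{0.01, 65} = 2.385097.
Margin = t* × SE = 2.385097 × 0.548 = 1.30703.
CI: 1.953 ± 1.30703 → (0.646, 3.260).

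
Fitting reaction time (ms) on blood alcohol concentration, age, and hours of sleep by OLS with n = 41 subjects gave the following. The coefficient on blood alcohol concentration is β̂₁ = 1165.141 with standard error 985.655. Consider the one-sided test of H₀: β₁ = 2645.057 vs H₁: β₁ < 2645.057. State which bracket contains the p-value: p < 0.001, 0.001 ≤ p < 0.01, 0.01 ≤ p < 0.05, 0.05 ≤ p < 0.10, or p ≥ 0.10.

0.05 ≤ p < 0.10

t = (1165.141 − 2645.057) / 985.655 = -1.501.
df = n − k − 1 = 41 − 3 − 1 = 37.
One-sided p = P(T_{37} < t) ≈ 0.0709.
So 0.05 ≤ p < 0.10.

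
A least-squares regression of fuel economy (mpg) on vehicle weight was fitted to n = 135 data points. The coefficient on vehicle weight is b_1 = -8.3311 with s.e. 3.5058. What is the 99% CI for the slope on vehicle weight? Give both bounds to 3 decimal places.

(-17.493, 0.831)

df = n − 2 = 135 − 2 = 133.
t* = t_{0.005, 133} = 2.6133.
Margin = t* × SE = 2.6133 × 3.5058 = 9.16171.
CI: -8.3311 ± 9.16171 → (-17.493, 0.831).
With 99% confidence, each one-unit increase in vehicle weight is associated with a change of between -17.493 and 0.831 mpg in fuel economy.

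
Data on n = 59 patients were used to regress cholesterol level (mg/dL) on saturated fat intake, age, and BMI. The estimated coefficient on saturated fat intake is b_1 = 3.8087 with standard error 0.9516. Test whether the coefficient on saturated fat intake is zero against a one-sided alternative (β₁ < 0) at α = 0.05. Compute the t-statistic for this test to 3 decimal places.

t = 4.002

H₀: β₁ = 0 vs H₁: β₁ < 0.
t = (b_1 − β₁⁰)/SE = 3.8087 / 0.9516 = 4.002.
df = n − k − 1 = 59 − 3 − 1 = 55.
One-sided p ≈ 0.9999, which is ≥ 0.05, so fail to reject H₀.
The data do not give significant evidence that the true slope on saturated fat intake is negative, holding the other predictors fixed.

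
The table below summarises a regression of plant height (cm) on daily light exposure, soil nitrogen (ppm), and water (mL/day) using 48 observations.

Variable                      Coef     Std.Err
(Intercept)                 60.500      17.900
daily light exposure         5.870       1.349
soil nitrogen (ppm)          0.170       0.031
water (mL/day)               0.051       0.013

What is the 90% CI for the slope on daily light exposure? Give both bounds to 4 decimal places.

Read off: b = 5.870, SE = 1.349 for daily light exposure.
df = n − k − 1 = 48 − 3 − 1 = 44.
t* = t_{0.05, 44} = 1.68023.
Margin = t* × SE = 1.68023 × 1.349 = 2.266630.
CI: 5.870 ± 2.266630 → (3.6034, 8.1366).

(3.6034, 8.1366)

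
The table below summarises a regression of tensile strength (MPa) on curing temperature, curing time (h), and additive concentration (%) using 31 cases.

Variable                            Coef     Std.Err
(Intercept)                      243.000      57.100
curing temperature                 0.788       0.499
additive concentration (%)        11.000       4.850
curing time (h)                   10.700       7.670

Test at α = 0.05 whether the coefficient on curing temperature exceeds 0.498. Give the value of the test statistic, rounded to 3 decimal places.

Read off: b = 0.788, SE = 0.499 for curing temperature.
H₀: β₁ = 0.498 vs H₁: β₁ > 0.498.
t = (0.788 − 0.498) / 0.499 = 0.581.
df = n − k − 1 = 31 − 3 − 1 = 27.
One-sided p ≈ 0.2830, which is ≥ 0.05, so fail to reject H₀.
The data do not give significant evidence that the true slope on curing temperature exceeds 0.498 MPa per unit, holding the other predictors fixed.

t = 0.581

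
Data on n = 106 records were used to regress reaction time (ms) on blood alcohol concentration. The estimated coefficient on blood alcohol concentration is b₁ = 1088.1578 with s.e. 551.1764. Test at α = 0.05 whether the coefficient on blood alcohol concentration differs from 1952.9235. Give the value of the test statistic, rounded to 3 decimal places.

t = -1.569

H₀: β₁ = 1952.9235 vs H₁: β₁ ≠ 1952.9235.
t = (b₁ − β₁⁰)/SE = (1088.1578 − 1952.9235) / 551.1764 = -1.569.
df = n − 2 = 106 − 2 = 104.
Two-sided p ≈ 0.1197, which is ≥ 0.05, so fail to reject H₀.
The data are consistent with a true slope of 1952.9235 ms per unit of blood alcohol concentration.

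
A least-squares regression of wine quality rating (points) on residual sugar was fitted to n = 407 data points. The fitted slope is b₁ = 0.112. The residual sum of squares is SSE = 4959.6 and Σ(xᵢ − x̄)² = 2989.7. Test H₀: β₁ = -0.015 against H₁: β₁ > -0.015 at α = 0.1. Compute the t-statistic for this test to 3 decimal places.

t = 1.984

MSE = SSE/(n − 2) = 4959.6/405 = 12.2459.
SE(b₁) = √(MSE/Sₓₓ) = √(12.2459/2989.7) = 0.0640003.
t = (0.112 − (-0.015)) / 0.0640003 = 1.984.
df = n − 2 = 405.
One-sided p ≈ 0.0239, which is < 0.1, so reject H₀.
There is evidence that the true slope on residual sugar exceeds -0.015 points per unit.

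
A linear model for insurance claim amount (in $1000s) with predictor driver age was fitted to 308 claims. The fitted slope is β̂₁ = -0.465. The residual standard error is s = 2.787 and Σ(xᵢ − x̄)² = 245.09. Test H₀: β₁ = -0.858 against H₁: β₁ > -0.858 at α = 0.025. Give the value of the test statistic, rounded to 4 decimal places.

t = 2.2076

SE(β̂₁) = s/√Sₓₓ = 2.787/√245.09 = 0.178022.
t = (-0.465 − (-0.858)) / 0.178022 = 2.2076.
df = n − 2 = 306.
One-sided p ≈ 0.0140, which is < 0.025, so reject H₀.
There is evidence that the true slope on driver age exceeds -0.858 $1000s per unit.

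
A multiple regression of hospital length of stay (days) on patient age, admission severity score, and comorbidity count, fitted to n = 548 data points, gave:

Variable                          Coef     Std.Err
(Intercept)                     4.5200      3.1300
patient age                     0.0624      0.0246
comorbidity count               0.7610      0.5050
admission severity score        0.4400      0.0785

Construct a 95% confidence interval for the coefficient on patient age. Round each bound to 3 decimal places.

Read off: b = 0.0624, SE = 0.0246 for patient age.
df = n − k − 1 = 548 − 3 − 1 = 544.
t* = t_{0.025, 544} = 1.964334.
Margin = t* × SE = 1.964334 × 0.0246 = 0.04832.
CI: 0.0624 ± 0.04832 → (0.014, 0.111).

(0.014, 0.111)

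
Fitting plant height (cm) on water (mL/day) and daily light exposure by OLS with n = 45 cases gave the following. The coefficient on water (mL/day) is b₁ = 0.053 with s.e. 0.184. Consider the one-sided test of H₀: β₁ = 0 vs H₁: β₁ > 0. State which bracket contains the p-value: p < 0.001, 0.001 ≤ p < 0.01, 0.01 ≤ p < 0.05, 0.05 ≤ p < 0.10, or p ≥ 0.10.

t = 0.053 / 0.184 = 0.288.
df = n − k − 1 = 45 − 2 − 1 = 42.
One-sided p = P(T_{42} > t) ≈ 0.3874.
So p ≥ 0.10.

p ≥ 0.10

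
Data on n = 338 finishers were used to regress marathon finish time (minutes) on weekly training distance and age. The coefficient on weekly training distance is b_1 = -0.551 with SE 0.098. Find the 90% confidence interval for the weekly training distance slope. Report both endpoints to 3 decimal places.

(-0.713, -0.389)

df = n − k − 1 = 338 − 2 − 1 = 335.
t* = t_{0.05, 335} = 1.649415.
Margin = t* × SE = 1.649415 × 0.098 = 0.16164.
CI: -0.551 ± 0.16164 → (-0.713, -0.389).
With 90% confidence, each one-unit increase in weekly training distance is associated with a change of between -0.713 and -0.389 minutes in marathon finish time, holding the other predictors fixed.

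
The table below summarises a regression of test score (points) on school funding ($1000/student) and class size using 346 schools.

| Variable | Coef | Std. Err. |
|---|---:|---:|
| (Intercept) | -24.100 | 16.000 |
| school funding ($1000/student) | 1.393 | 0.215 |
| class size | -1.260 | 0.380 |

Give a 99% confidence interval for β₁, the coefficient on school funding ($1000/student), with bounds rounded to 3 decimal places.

Read off: b = 1.393, SE = 0.215 for school funding ($1000/student).
df = n − k − 1 = 346 − 2 − 1 = 343.
t* = t_{0.005, 343} = 2.590239.
Margin = t* × SE = 2.590239 × 0.215 = 0.55690.
CI: 1.393 ± 0.55690 → (0.836, 1.950).

(0.836, 1.950)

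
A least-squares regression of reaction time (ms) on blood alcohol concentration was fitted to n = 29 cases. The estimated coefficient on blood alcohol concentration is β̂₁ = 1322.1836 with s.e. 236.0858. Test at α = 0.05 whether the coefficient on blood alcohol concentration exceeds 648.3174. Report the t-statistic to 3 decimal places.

H₀: β₁ = 648.3174 vs H₁: β₁ > 648.3174.
t = (β̂₁ − β₁⁰)/SE = (1322.1836 − 648.3174) / 236.0858 = 2.854.
df = n − 2 = 29 − 2 = 27.
One-sided p ≈ 0.0041, which is < 0.05, so reject H₀.
There is evidence that the true slope on blood alcohol concentration exceeds 648.3174 ms per unit.

t = 2.854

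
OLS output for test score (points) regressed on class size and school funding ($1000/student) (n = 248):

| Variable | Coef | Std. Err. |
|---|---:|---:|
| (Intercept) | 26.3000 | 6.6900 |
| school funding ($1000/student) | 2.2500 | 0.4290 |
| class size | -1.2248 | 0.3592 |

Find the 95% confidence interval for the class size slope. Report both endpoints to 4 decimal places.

Read off: b = -1.2248, SE = 0.3592 for class size.
df = n − k − 1 = 248 − 2 − 1 = 245.
t* = t_{0.025, 245} = 1.969694.
Margin = t* × SE = 1.969694 × 0.3592 = 0.707514.
CI: -1.2248 ± 0.707514 → (-1.9323, -0.5173).

(-1.9323, -0.5173)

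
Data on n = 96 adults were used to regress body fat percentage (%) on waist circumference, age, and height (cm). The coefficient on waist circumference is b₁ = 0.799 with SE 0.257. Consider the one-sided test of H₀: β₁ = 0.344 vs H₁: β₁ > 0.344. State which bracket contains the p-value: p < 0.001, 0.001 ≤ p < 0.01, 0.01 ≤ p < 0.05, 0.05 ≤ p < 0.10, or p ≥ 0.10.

t = (0.799 − 0.344) / 0.257 = 1.770.
df = n − k − 1 = 96 − 3 − 1 = 92.
One-sided p = P(T_{92} > t) ≈ 0.0400.
So 0.01 ≤ p < 0.05.

0.01 ≤ p < 0.05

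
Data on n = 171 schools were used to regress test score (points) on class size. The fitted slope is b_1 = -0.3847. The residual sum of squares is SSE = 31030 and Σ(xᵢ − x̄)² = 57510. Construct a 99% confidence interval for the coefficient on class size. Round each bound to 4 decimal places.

MSE = SSE/(n − 2) = 31030/169 = 183.609.
SE(b_1) = √(MSE/Sₓₓ) = √(183.609/57510) = 0.0565036.
df = n − 2 = 169.
t* = t_{0.005, 169} = 2.605233.
Margin = t* × SE = 2.605233 × 0.0565036 = 0.147205.
CI: -0.3847 ± 0.147205 → (-0.5319, -0.2375).
With 99% confidence, each one-unit increase in class size is associated with a change of between -0.5319 and -0.2375 points in test score.

(-0.5319, -0.2375)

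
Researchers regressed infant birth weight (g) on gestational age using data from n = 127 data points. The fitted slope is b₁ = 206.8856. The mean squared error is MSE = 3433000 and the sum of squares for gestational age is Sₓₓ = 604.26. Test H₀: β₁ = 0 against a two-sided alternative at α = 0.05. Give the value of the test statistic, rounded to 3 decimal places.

SE(b₁) = √(MSE/Sₓₓ) = √(3.433e+06/604.26) = 75.3746.
t = 206.8856 / 75.3746 = 2.745.
df = n − 2 = 125.
Two-sided p ≈ 0.0069, which is < 0.05, so reject H₀.
There is evidence that gestational age is associated with infant birth weight.

t = 2.745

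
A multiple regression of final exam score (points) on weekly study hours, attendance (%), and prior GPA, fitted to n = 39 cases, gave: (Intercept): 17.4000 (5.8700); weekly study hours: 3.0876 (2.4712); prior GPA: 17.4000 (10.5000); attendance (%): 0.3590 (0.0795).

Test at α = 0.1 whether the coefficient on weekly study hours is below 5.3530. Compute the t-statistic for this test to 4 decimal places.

Read off: b = 3.0876, SE = 2.4712 for weekly study hours.
H₀: β₁ = 5.3530 vs H₁: β₁ < 5.3530.
t = (3.0876 − 5.3530) / 2.4712 = -0.9167.
df = n − k − 1 = 39 − 3 − 1 = 35.
One-sided p ≈ 0.1828, which is ≥ 0.1, so fail to reject H₀.
The data do not give significant evidence that the true slope on weekly study hours is below 5.3530 points per unit, holding the other predictors fixed.

t = -0.9167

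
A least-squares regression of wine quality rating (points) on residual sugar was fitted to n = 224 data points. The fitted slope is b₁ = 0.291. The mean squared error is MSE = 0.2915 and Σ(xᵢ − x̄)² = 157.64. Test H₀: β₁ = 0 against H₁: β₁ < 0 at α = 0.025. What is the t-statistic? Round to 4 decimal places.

t = 6.7672

SE(b₁) = √(MSE/Sₓₓ) = √(0.2915/157.64) = 0.0430017.
t = 0.291 / 0.0430017 = 6.7672.
df = n − 2 = 222.
One-sided p ≈ 1.0000, which is ≥ 0.025, so fail to reject H₀.
The data do not give significant evidence that the true slope on residual sugar is negative.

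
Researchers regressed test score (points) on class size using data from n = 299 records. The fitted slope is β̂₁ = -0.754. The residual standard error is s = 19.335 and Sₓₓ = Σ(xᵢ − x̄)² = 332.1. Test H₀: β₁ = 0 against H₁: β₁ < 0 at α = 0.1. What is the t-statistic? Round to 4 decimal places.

SE(β̂₁) = s/√Sₓₓ = 19.335/√332.1 = 1.06099.
t = -0.754 / 1.06099 = -0.7107.
df = n − 2 = 297.
One-sided p ≈ 0.2389, which is ≥ 0.1, so fail to reject H₀.
The data do not give significant evidence that the true slope on class size is negative.

t = -0.7107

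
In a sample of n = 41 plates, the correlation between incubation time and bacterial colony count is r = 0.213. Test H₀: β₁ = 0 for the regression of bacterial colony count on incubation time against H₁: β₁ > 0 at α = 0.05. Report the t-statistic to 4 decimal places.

t = 1.3614

t = r·√(n − 2)/√(1 − r²) = 0.213·√39/√0.954631 = 1.3614.
df = n − 2 = 39.
One-sided p ≈ 0.0906, which is ≥ 0.05, so fail to reject H₀.
The data do not give significant evidence of a linear association between incubation time and bacterial colony count.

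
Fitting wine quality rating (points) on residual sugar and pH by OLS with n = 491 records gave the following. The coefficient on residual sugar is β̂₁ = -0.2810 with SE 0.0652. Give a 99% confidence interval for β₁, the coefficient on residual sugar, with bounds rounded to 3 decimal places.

(-0.450, -0.112)

df = n − k − 1 = 491 − 2 − 1 = 488.
t* = t_{0.005, 488} = 2.585941.
Margin = t* × SE = 2.585941 × 0.0652 = 0.16860.
CI: -0.2810 ± 0.16860 → (-0.450, -0.112).
With 99% confidence, each one-unit increase in residual sugar is associated with a change of between -0.450 and -0.112 points in wine quality rating, holding the other predictors fixed.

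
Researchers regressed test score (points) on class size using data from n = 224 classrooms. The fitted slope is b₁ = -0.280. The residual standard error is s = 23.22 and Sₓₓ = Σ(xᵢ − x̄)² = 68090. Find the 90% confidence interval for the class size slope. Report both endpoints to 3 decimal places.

SE(b₁) = s/√Sₓₓ = 23.22/√68090 = 0.0889858.
df = n − 2 = 222.
t* = t_{0.05, 222} = 1.651746.
Margin = t* × SE = 1.651746 × 0.0889858 = 0.14698.
CI: -0.280 ± 0.14698 → (-0.427, -0.133).
With 90% confidence, each one-unit increase in class size is associated with a change of between -0.427 and -0.133 points in test score.

(-0.427, -0.133)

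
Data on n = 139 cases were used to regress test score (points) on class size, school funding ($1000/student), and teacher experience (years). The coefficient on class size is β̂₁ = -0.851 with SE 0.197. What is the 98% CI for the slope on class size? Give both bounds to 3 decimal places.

(-1.315, -0.387)

df = n − k − 1 = 139 − 3 − 1 = 135.
t* = t_{0.01, 135} = 2.354287.
Margin = t* × SE = 2.354287 × 0.197 = 0.46379.
CI: -0.851 ± 0.46379 → (-1.315, -0.387).
With 98% confidence, each one-unit increase in class size is associated with a change of between -1.315 and -0.387 points in test score, holding the other predictors fixed.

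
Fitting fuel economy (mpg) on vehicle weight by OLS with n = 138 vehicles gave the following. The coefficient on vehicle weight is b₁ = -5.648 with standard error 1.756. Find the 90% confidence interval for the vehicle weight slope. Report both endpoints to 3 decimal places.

df = n − 2 = 138 − 2 = 136.
t* = t_{0.05, 136} = 1.656135.
Margin = t* × SE = 1.656135 × 1.756 = 2.90817.
CI: -5.648 ± 2.90817 → (-8.556, -2.740).
With 90% confidence, each one-unit increase in vehicle weight is associated with a change of between -8.556 and -2.740 mpg in fuel economy.

(-8.556, -2.740)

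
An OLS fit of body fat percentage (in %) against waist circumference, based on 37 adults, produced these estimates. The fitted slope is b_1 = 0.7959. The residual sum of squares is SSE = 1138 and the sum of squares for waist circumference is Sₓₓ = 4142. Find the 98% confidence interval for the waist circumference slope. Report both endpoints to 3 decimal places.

MSE = SSE/(n − 2) = 1138/35 = 32.5143.
SE(b_1) = √(MSE/Sₓₓ) = √(32.5143/4142) = 0.0885997.
df = n − 2 = 35.
t* = t_{0.01, 35} = 2.437723.
Margin = t* × SE = 2.437723 × 0.0885997 = 0.21598.
CI: 0.7959 ± 0.21598 → (0.580, 1.012).
With 98% confidence, each one-unit increase in waist circumference is associated with a change of between 0.580 and 1.012 % in body fat percentage.

(0.580, 1.012)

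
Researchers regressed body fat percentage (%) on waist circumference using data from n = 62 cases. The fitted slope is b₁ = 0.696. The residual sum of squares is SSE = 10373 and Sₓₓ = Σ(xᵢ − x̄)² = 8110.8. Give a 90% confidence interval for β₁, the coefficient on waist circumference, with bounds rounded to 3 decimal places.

(0.452, 0.940)

MSE = SSE/(n − 2) = 10373/60 = 172.883.
SE(b₁) = √(MSE/Sₓₓ) = √(172.883/8110.8) = 0.145997.
df = n − 2 = 60.
t* = t_{0.05, 60} = 1.670649.
Margin = t* × SE = 1.670649 × 0.145997 = 0.24391.
CI: 0.696 ± 0.24391 → (0.452, 0.940).
With 90% confidence, each one-unit increase in waist circumference is associated with a change of between 0.452 and 0.940 % in body fat percentage.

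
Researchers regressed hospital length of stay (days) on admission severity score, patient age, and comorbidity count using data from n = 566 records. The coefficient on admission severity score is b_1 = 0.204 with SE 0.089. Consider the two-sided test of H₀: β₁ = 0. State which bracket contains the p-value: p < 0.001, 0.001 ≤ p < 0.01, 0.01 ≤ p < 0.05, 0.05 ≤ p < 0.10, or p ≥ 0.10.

t = 0.204 / 0.089 = 2.292.
df = n − k − 1 = 566 − 3 − 1 = 562.
Two-sided p = 2·P(T_{562} > |t|) ≈ 0.0223.
So 0.01 ≤ p < 0.05.

0.01 ≤ p < 0.05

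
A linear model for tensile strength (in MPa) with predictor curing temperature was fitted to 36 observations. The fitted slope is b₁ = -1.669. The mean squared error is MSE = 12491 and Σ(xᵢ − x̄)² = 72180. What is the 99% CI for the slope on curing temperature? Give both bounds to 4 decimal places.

SE(b₁) = √(MSE/Sₓₓ) = √(12491/72180) = 0.415997.
df = n − 2 = 34.
t* = t_{0.005, 34} = 2.728394.
Margin = t* × SE = 2.728394 × 0.415997 = 1.135004.
CI: -1.669 ± 1.135004 → (-2.8040, -0.5340).
With 99% confidence, each one-unit increase in curing temperature is associated with a change of between -2.8040 and -0.5340 MPa in tensile strength.

(-2.8040, -0.5340)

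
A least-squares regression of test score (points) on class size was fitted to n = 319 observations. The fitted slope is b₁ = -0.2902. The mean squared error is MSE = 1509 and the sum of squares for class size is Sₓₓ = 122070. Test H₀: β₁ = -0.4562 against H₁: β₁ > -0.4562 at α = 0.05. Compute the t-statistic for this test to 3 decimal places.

t = 1.493

SE(b₁) = √(MSE/Sₓₓ) = √(1509/122070) = 0.111183.
t = (-0.2902 − (-0.4562)) / 0.111183 = 1.493.
df = n − 2 = 317.
One-sided p ≈ 0.0682, which is ≥ 0.05, so fail to reject H₀.
The data do not give significant evidence that the true slope on class size exceeds -0.4562 points per unit.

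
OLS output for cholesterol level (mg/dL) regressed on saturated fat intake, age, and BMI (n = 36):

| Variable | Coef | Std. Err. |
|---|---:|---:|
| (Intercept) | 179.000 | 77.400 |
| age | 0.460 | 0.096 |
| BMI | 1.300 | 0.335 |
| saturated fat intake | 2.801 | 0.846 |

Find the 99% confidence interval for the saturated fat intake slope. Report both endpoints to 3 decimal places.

(0.484, 5.118)

Read off: b = 2.801, SE = 0.846 for saturated fat intake.
df = n − k − 1 = 36 − 3 − 1 = 32.
t* = t_{0.005, 32} = 2.738481.
Margin = t* × SE = 2.738481 × 0.846 = 2.31676.
CI: 2.801 ± 2.31676 → (0.484, 5.118).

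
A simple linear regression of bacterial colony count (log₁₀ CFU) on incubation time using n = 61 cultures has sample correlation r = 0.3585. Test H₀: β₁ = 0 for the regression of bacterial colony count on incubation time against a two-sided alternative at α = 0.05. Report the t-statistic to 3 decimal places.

t = r·√(n − 2)/√(1 − r²) = 0.3585·√59/√0.871478 = 2.950.
df = n − 2 = 59.
Two-sided p ≈ 0.0046, which is < 0.05, so reject H₀.
There is evidence of a linear association between incubation time and bacterial colony count.

t = 2.950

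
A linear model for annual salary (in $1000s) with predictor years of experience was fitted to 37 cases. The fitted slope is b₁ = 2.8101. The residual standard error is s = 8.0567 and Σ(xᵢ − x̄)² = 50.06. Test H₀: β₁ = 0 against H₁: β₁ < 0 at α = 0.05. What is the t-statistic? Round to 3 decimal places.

SE(b₁) = s/√Sₓₓ = 8.0567/√50.06 = 1.13871.
t = 2.8101 / 1.13871 = 2.468.
df = n − 2 = 35.
One-sided p ≈ 0.9907, which is ≥ 0.05, so fail to reject H₀.
The data do not give significant evidence that the true slope on years of experience is negative.

t = 2.468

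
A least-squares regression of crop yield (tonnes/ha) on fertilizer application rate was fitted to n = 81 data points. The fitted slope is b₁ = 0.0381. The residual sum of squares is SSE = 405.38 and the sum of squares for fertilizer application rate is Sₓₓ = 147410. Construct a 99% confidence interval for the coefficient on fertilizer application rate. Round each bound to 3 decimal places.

(0.023, 0.054)

MSE = SSE/(n − 2) = 405.38/79 = 5.13139.
SE(b₁) = √(MSE/Sₓₓ) = √(5.13139/147410) = 0.00590003.
df = n − 2 = 79.
t* = t_{0.005, 79} = 2.639505.
Margin = t* × SE = 2.639505 × 0.00590003 = 0.01557.
CI: 0.0381 ± 0.01557 → (0.023, 0.054).
With 99% confidence, each one-unit increase in fertilizer application rate is associated with a change of between 0.023 and 0.054 tonnes/ha in crop yield.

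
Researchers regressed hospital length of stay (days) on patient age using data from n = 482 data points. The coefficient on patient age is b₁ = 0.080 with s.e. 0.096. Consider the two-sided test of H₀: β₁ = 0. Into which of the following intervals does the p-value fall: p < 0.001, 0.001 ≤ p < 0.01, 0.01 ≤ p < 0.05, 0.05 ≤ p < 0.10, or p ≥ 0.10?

t = 0.080 / 0.096 = 0.833.
df = n − 2 = 482 − 2 = 480.
Two-sided p = 2·P(T_{480} > |t|) ≈ 0.4051.
So p ≥ 0.10.

p ≥ 0.10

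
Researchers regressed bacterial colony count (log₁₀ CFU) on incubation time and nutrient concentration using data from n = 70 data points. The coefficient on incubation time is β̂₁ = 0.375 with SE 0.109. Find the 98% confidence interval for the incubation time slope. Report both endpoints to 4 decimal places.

(0.1152, 0.6348)

df = n − k − 1 = 70 − 2 − 1 = 67.
t* = t_{0.01, 67} = 2.383302.
Margin = t* × SE = 2.383302 × 0.109 = 0.259780.
CI: 0.375 ± 0.259780 → (0.1152, 0.6348).
With 98% confidence, each one-unit increase in incubation time is associated with a change of between 0.1152 and 0.6348 log₁₀ CFU in bacterial colony count, holding the other predictors fixed.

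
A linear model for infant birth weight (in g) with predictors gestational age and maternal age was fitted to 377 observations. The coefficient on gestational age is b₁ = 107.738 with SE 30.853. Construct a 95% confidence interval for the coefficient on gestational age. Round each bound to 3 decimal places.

(47.071, 168.405)

df = n − k − 1 = 377 − 2 − 1 = 374.
t* = t_{0.025, 374} = 1.966327.
Margin = t* × SE = 1.966327 × 30.853 = 60.66709.
CI: 107.738 ± 60.66709 → (47.071, 168.405).
With 95% confidence, each one-unit increase in gestational age is associated with a change of between 47.071 and 168.405 g in infant birth weight, holding the other predictors fixed.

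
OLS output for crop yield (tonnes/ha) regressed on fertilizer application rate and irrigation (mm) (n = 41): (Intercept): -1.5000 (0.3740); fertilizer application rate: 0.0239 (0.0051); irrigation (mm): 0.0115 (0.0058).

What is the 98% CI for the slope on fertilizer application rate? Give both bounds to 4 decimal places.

(0.0115, 0.0363)

Read off: b = 0.0239, SE = 0.0051 for fertilizer application rate.
df = n − k − 1 = 41 − 2 − 1 = 38.
t* = t_{0.01, 38} = 2.428568.
Margin = t* × SE = 2.428568 × 0.0051 = 0.012386.
CI: 0.0239 ± 0.012386 → (0.0115, 0.0363).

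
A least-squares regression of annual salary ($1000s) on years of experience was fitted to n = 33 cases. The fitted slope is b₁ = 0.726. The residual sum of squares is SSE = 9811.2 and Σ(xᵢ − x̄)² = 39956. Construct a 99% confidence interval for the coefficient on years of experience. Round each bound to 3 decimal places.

MSE = SSE/(n − 2) = 9811.2/31 = 316.49.
SE(b₁) = √(MSE/Sₓₓ) = √(316.49/39956) = 0.0889998.
df = n − 2 = 31.
t* = t_{0.005, 31} = 2.744042.
Margin = t* × SE = 2.744042 × 0.0889998 = 0.24422.
CI: 0.726 ± 0.24422 → (0.482, 0.970).
With 99% confidence, each one-unit increase in years of experience is associated with a change of between 0.482 and 0.970 $1000s in annual salary.

(0.482, 0.970)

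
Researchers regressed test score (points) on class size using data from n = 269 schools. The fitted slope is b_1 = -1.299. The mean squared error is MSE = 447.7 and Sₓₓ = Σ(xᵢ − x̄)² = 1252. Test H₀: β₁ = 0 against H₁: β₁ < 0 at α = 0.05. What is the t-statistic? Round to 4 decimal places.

t = -2.1723

SE(b_1) = √(MSE/Sₓₓ) = √(447.7/1252) = 0.597987.
t = -1.299 / 0.597987 = -2.1723.
df = n − 2 = 267.
One-sided p ≈ 0.0154, which is < 0.05, so reject H₀.
There is evidence that the true slope on class size is negative.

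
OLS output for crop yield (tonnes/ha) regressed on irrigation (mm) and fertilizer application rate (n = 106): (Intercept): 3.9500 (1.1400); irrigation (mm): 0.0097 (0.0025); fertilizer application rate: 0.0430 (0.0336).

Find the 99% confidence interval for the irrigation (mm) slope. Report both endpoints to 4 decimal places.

Read off: b = 0.0097, SE = 0.0025 for irrigation (mm).
df = n − k − 1 = 106 − 2 − 1 = 103.
t* = t_{0.005, 103} = 2.624407.
Margin = t* × SE = 2.624407 × 0.0025 = 0.006561.
CI: 0.0097 ± 0.006561 → (0.0031, 0.0163).

(0.0031, 0.0163)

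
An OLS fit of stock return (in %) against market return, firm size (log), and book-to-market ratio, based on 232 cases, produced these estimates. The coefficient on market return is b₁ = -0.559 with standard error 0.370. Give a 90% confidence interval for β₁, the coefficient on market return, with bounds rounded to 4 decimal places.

df = n − k − 1 = 232 − 3 − 1 = 228.
t* = t_{0.05, 228} = 1.651564.
Margin = t* × SE = 1.651564 × 0.370 = 0.611079.
CI: -0.559 ± 0.611079 → (-1.1701, 0.0521).
With 90% confidence, each one-unit increase in market return is associated with a change of between -1.1701 and 0.0521 % in stock return, holding the other predictors fixed.

(-1.1701, 0.0521)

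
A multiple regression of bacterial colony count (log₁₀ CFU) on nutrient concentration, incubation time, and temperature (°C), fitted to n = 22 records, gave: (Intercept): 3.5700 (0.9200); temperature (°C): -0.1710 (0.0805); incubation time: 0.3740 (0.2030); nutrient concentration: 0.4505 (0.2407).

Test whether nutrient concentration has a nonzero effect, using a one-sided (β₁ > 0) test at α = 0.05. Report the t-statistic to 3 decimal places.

Read off: b = 0.4505, SE = 0.2407 for nutrient concentration.
H₀: β₁ = 0 vs H₁: β₁ > 0.
t = 0.4505 / 0.2407 = 1.872.
df = n − k − 1 = 22 − 3 − 1 = 18.
One-sided p ≈ 0.0388, which is < 0.05, so reject H₀.
There is evidence that the true slope on nutrient concentration is positive, holding the other predictors fixed.

t = 1.872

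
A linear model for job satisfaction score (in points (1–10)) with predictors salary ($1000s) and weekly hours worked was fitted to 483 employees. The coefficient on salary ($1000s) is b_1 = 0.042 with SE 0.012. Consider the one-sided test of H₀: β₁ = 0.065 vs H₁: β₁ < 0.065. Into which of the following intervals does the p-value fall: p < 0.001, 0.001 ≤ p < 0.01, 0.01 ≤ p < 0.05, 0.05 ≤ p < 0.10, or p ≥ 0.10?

0.01 ≤ p < 0.05

t = (0.042 − 0.065) / 0.012 = -1.917.
df = n − k − 1 = 483 − 2 − 1 = 480.
One-sided p = P(T_{480} < t) ≈ 0.0279.
So 0.01 ≤ p < 0.05.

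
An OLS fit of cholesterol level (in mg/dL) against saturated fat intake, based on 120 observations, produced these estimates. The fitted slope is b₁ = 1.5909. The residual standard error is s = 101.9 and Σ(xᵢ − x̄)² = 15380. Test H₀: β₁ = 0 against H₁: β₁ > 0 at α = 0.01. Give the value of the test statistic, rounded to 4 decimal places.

SE(b₁) = s/√Sₓₓ = 101.9/√15380 = 0.821667.
t = 1.5909 / 0.821667 = 1.9362.
df = n − 2 = 118.
One-sided p ≈ 0.0276, which is ≥ 0.01, so fail to reject H₀.
The data do not give significant evidence that the true slope on saturated fat intake is positive.

t = 1.9362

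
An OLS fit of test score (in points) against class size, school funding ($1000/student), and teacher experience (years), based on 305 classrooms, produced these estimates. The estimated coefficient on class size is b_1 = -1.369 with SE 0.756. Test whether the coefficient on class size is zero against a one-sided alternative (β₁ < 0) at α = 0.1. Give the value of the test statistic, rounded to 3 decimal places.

H₀: β₁ = 0 vs H₁: β₁ < 0.
t = (b_1 − β₁⁰)/SE = -1.369 / 0.756 = -1.811.
df = n − k − 1 = 305 − 3 − 1 = 301.
One-sided p ≈ 0.0356, which is < 0.1, so reject H₀.
There is evidence that the true slope on class size is negative, holding the other predictors fixed.

t = -1.811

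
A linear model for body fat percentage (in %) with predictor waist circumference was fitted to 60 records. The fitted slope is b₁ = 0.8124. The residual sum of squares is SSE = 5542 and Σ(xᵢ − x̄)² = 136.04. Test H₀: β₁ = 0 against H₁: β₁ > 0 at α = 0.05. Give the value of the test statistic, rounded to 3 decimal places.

MSE = SSE/(n − 2) = 5542/58 = 95.5517.
SE(b₁) = √(MSE/Sₓₓ) = √(95.5517/136.04) = 0.838081.
t = 0.8124 / 0.838081 = 0.969.
df = n − 2 = 58.
One-sided p ≈ 0.1682, which is ≥ 0.05, so fail to reject H₀.
The data do not give significant evidence that the true slope on waist circumference is positive.

t = 0.969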